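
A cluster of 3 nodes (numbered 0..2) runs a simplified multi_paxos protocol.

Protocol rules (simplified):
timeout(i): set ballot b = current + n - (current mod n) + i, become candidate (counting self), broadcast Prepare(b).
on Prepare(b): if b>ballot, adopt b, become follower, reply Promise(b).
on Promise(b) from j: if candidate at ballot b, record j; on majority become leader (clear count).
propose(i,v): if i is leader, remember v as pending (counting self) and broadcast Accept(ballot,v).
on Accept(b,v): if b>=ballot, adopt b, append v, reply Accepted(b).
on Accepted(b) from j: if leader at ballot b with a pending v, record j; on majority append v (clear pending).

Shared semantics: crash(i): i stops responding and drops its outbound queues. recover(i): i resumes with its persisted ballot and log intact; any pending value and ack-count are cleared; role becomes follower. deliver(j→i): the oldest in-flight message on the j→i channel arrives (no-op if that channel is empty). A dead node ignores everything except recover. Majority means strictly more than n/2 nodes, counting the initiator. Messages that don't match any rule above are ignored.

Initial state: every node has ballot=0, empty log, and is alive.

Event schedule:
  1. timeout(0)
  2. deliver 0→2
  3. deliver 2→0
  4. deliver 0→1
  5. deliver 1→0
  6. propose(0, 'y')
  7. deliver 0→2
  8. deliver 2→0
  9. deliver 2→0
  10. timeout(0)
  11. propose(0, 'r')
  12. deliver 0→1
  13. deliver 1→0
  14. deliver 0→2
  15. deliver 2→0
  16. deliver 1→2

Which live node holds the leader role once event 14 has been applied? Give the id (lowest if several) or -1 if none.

-1

1. timeout(0):  <0:cand b3 ->
2. deliver 0→2:  <2:foll b3 ->
3. deliver 2→0:  <0:lead b3 ->
4. deliver 0→1:  <1:foll b3 ->
5. deliver 1→0:  nop
6. propose(0,'y'):  nop
7. deliver 0→2:  <2:foll b3 y>
8. deliver 2→0:  <0:lead b3 y>
9. deliver 2→0:  nop
10. timeout(0):  <0:cand b6 y>
11. propose(0,'r'):  nop
12. deliver 0→1:  <1:foll b3 y>
13. deliver 1→0:  nop
14. deliver 0→2:  <2:foll b6 y>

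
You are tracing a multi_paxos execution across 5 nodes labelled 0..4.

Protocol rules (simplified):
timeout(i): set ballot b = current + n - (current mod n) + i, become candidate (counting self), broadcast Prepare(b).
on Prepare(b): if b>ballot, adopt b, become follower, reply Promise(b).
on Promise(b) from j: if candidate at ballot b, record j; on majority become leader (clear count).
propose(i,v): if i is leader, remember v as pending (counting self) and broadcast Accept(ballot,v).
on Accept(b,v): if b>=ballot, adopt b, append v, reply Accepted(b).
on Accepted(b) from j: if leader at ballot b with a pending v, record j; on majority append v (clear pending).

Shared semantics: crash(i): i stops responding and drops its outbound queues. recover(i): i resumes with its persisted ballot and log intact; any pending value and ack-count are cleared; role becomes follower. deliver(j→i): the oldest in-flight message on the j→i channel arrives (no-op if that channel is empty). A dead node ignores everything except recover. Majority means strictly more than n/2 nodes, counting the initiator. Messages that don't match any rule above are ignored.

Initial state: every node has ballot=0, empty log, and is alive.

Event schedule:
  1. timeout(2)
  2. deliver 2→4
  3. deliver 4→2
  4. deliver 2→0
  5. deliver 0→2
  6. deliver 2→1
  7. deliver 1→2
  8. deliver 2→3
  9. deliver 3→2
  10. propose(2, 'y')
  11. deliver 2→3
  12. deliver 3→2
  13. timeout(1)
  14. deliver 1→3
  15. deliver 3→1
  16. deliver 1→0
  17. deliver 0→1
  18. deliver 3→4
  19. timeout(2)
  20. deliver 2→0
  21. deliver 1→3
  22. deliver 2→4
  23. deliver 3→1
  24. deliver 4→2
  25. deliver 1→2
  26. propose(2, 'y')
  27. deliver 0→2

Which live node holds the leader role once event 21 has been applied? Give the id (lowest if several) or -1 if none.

1

e1 timeout(2): 2[cand,b=7,-]
e2 deliver 2→4: 4[foll,b=7,-]
e3 deliver 4→2: ·
e4 deliver 2→0: 0[foll,b=7,-]
e5 deliver 0→2: 2[lead,b=7,-]
e6 deliver 2→1: 1[foll,b=7,-]
e7 deliver 1→2: ·
e8 deliver 2→3: 3[foll,b=7,-]
e9 deliver 3→2: ·
e10 propose(2,'y'): ·
e11 deliver 2→3: 3[foll,b=7,y]
e12 deliver 3→2: ·
e13 timeout(1): 1[cand,b=11,-]
e14 deliver 1→3: 3[foll,b=11,y]
e15 deliver 3→1: ·
e16 deliver 1→0: 0[foll,b=11,-]
e17 deliver 0→1: 1[lead,b=11,-]
e18 deliver 3→4: ·
e19 timeout(2): 2[cand,b=12,-]
e20 deliver 2→0: ·
e21 deliver 1→3: ·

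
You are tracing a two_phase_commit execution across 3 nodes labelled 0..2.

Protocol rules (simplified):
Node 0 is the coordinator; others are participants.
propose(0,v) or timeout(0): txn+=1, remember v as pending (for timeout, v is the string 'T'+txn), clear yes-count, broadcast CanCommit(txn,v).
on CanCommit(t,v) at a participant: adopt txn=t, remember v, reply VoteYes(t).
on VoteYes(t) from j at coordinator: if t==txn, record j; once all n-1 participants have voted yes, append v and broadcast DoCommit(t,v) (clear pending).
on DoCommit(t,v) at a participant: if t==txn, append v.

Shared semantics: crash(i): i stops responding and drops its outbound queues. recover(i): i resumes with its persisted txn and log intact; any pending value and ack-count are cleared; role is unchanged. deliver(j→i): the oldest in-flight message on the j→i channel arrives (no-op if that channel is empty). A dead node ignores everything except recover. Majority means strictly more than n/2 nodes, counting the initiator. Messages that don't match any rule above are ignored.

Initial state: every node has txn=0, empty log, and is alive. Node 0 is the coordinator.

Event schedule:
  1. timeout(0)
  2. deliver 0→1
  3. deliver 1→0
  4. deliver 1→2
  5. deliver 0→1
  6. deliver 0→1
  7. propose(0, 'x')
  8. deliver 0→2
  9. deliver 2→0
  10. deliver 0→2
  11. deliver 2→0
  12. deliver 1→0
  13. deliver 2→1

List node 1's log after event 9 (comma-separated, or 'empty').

1. timeout(0):  <0:coor t1 ->
2. deliver 0→1:  <1:part t1 ->
3. deliver 1→0:  nop
4. deliver 1→2:  nop
5. deliver 0→1:  nop
6. deliver 0→1:  nop
7. propose(0,'x'):  <0:coor t2 ->
8. deliver 0→2:  <2:part t1 ->
9. deliver 2→0:  nop

empty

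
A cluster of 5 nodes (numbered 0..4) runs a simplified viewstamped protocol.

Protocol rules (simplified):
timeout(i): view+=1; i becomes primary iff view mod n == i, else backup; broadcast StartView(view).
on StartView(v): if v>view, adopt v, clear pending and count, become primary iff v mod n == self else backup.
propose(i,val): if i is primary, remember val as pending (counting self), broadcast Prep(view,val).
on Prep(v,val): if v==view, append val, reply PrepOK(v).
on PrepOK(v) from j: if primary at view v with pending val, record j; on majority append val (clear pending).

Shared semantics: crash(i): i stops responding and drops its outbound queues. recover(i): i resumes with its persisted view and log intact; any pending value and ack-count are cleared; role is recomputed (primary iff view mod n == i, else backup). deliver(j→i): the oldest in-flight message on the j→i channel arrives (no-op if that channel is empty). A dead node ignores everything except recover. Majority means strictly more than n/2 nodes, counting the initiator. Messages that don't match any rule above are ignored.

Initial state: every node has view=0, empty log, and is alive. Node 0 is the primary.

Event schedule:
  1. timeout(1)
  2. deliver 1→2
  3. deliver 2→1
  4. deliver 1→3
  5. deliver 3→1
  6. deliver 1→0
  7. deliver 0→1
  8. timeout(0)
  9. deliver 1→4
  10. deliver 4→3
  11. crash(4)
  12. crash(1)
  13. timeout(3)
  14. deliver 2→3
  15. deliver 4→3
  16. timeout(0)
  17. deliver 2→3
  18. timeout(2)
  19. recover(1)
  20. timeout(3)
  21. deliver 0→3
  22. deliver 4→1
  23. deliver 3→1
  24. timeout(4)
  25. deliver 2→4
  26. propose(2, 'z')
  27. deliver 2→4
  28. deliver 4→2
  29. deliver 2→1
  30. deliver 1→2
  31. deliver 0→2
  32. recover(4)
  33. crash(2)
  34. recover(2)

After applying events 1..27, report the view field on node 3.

step 1 timeout(1): 1={prim,v=1,log=-}
step 2 deliver 1→2: 2={back,v=1,log=-}
step 3 deliver 2→1: —
step 4 deliver 1→3: 3={back,v=1,log=-}
step 5 deliver 3→1: —
step 6 deliver 1→0: 0={back,v=1,log=-}
step 7 deliver 0→1: —
step 8 timeout(0): 0={back,v=2,log=-}
step 9 deliver 1→4: 4={back,v=1,log=-}
step 10 deliver 4→3: —
step 11 crash(4): 4={✗back,v=1,log=-}
step 12 crash(1): 1={✗prim,v=1,log=-}
step 13 timeout(3): 3={back,v=2,log=-}
step 14 deliver 2→3: —
step 15 deliver 4→3: —
step 16 timeout(0): 0={back,v=3,log=-}
step 17 deliver 2→3: —
step 18 timeout(2): 2={prim,v=2,log=-}
step 19 recover(1): 1={prim,v=1,log=-}
step 20 timeout(3): 3={prim,v=3,log=-}
step 21 deliver 0→3: —
step 22 deliver 4→1: —
step 23 deliver 3→1: 1={back,v=2,log=-}
step 24 timeout(4): —
step 25 deliver 2→4: —
step 26 propose(2,'z'): —
step 27 deliver 2→4: —

3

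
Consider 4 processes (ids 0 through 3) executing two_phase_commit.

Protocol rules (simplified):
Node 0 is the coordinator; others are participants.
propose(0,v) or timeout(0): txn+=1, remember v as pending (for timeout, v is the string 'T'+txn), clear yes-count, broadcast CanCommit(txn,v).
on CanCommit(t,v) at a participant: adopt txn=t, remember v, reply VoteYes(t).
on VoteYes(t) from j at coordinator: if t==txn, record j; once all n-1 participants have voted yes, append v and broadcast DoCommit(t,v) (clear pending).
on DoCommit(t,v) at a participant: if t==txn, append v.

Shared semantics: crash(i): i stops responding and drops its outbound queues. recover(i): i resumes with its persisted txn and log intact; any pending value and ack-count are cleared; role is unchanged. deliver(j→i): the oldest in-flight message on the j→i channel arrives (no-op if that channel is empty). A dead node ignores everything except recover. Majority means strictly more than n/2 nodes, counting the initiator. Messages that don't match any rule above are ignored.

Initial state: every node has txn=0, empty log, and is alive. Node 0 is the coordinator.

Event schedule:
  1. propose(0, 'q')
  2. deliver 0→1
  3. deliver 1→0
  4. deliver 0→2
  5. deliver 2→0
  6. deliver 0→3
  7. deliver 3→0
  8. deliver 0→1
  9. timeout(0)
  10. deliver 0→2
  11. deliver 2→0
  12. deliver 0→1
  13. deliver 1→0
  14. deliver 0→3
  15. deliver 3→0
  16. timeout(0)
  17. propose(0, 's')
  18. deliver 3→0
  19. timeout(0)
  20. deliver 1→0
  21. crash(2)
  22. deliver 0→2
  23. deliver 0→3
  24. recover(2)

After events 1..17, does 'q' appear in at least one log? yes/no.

yes

e1 propose(0,'q'): 0[coor,t=1,-]
e2 deliver 0→1: 1[part,t=1,-]
e3 deliver 1→0: ·
e4 deliver 0→2: 2[part,t=1,-]
e5 deliver 2→0: ·
e6 deliver 0→3: 3[part,t=1,-]
e7 deliver 3→0: 0[coor,t=1,q]
e8 deliver 0→1: 1[part,t=1,q]
e9 timeout(0): 0[coor,t=2,q]
e10 deliver 0→2: 2[part,t=1,q]
e11 deliver 2→0: ·
e12 deliver 0→1: 1[part,t=2,q]
e13 deliver 1→0: ·
e14 deliver 0→3: 3[part,t=1,q]
e15 deliver 3→0: ·
e16 timeout(0): 0[coor,t=3,q]
e17 propose(0,'s'): 0[coor,t=4,q]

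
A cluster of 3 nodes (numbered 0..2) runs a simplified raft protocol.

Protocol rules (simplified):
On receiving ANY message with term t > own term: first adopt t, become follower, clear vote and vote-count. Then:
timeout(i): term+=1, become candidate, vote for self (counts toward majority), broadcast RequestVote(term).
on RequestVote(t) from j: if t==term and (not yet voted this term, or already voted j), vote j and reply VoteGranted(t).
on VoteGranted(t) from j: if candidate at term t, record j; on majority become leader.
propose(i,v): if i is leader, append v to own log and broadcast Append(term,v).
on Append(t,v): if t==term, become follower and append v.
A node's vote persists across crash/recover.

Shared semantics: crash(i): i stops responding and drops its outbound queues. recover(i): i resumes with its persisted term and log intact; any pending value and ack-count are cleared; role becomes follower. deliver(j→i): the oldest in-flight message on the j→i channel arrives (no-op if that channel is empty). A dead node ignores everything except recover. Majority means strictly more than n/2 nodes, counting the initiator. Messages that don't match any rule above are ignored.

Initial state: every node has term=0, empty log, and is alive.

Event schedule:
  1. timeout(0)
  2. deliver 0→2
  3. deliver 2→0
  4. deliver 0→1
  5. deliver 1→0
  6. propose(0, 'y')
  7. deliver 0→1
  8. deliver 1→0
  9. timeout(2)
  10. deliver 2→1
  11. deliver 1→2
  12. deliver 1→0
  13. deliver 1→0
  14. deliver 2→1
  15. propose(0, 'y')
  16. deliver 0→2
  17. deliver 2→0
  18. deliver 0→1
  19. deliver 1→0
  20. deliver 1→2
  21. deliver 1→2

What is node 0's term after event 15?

1

after 1 — timeout(0): n0:cand/t1/[-]
after 2 — deliver 0→2: n2:foll/t1/[-]
after 3 — deliver 2→0: n0:lead/t1/[-]
after 4 — deliver 0→1: n1:foll/t1/[-]
after 5 — deliver 1→0: ·
after 6 — propose(0,'y'): n0:lead/t1/[y]
after 7 — deliver 0→1: n1:foll/t1/[y]
after 8 — deliver 1→0: ·
after 9 — timeout(2): n2:cand/t2/[-]
after 10 — deliver 2→1: n1:foll/t2/[y]
after 11 — deliver 1→2: n2:lead/t2/[-]
after 12 — deliver 1→0: ·
after 13 — deliver 1→0: ·
after 14 — deliver 2→1: ·
after 15 — propose(0,'y'): n0:lead/t1/[y,y]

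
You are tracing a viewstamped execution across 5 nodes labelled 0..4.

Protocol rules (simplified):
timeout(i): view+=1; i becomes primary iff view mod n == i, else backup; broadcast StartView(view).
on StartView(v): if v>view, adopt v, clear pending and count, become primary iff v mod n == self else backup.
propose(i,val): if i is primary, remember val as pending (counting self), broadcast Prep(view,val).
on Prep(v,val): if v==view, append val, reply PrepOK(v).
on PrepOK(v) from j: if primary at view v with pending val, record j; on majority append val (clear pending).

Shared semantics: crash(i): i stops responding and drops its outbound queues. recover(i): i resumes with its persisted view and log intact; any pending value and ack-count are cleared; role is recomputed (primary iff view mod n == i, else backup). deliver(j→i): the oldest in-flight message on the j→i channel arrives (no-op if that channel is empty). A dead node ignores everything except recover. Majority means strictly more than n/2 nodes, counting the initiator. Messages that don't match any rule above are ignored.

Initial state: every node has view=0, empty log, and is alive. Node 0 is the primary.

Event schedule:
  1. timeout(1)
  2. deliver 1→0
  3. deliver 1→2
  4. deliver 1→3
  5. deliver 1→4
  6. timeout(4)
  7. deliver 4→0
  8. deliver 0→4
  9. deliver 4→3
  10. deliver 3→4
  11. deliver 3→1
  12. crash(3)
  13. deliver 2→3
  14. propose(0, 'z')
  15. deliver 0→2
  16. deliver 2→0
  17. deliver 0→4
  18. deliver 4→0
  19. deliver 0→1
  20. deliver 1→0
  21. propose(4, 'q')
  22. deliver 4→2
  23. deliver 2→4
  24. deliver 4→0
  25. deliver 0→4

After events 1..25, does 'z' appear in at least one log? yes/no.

after 1 — timeout(1): n1:prim/v1/[-]
after 2 — deliver 1→0: n0:back/v1/[-]
after 3 — deliver 1→2: n2:back/v1/[-]
after 4 — deliver 1→3: n3:back/v1/[-]
after 5 — deliver 1→4: n4:back/v1/[-]
after 6 — timeout(4): n4:back/v2/[-]
after 7 — deliver 4→0: n0:back/v2/[-]
after 8 — deliver 0→4: ·
after 9 — deliver 4→3: n3:back/v2/[-]
after 10 — deliver 3→4: ·
after 11 — deliver 3→1: ·
after 12 — crash(3): n3:✗back/v2/[-]
after 13 — deliver 2→3: ·
after 14 — propose(0,'z'): ·
after 15 — deliver 0→2: ·
after 16 — deliver 2→0: ·
after 17 — deliver 0→4: ·
after 18 — deliver 4→0: ·
after 19 — deliver 0→1: ·
after 20 — deliver 1→0: ·
after 21 — propose(4,'q'): ·
after 22 — deliver 4→2: n2:prim/v2/[-]
after 23 — deliver 2→4: ·
after 24 — deliver 4→0: ·
after 25 — deliver 0→4: ·

no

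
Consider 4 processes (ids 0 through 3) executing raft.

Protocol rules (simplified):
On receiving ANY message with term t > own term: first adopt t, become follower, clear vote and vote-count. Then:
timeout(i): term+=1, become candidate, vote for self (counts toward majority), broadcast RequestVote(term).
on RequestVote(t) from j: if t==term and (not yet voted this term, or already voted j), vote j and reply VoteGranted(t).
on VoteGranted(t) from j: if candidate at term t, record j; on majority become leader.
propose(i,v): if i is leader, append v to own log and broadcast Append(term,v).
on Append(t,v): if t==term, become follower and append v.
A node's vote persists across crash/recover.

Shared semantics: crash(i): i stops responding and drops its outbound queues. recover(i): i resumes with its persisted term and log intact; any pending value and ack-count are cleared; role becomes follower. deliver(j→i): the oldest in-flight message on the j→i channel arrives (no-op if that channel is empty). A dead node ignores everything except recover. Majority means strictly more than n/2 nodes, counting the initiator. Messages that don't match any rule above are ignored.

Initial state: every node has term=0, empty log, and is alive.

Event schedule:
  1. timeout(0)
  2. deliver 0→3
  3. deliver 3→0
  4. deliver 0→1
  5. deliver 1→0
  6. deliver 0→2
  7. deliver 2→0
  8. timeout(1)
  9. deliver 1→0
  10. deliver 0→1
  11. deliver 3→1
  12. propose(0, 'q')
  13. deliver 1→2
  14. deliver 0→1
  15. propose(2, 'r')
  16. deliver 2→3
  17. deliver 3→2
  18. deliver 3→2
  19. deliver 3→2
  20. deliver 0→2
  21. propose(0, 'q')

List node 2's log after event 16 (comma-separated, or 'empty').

step 1 timeout(0): 0={cand,t=1,log=-}
step 2 deliver 0→3: 3={foll,t=1,log=-}
step 3 deliver 3→0: —
step 4 deliver 0→1: 1={foll,t=1,log=-}
step 5 deliver 1→0: 0={lead,t=1,log=-}
step 6 deliver 0→2: 2={foll,t=1,log=-}
step 7 deliver 2→0: —
step 8 timeout(1): 1={cand,t=2,log=-}
step 9 deliver 1→0: 0={foll,t=2,log=-}
step 10 deliver 0→1: —
step 11 deliver 3→1: —
step 12 propose(0,'q'): —
step 13 deliver 1→2: 2={foll,t=2,log=-}
step 14 deliver 0→1: —
step 15 propose(2,'r'): —
step 16 deliver 2→3: —

empty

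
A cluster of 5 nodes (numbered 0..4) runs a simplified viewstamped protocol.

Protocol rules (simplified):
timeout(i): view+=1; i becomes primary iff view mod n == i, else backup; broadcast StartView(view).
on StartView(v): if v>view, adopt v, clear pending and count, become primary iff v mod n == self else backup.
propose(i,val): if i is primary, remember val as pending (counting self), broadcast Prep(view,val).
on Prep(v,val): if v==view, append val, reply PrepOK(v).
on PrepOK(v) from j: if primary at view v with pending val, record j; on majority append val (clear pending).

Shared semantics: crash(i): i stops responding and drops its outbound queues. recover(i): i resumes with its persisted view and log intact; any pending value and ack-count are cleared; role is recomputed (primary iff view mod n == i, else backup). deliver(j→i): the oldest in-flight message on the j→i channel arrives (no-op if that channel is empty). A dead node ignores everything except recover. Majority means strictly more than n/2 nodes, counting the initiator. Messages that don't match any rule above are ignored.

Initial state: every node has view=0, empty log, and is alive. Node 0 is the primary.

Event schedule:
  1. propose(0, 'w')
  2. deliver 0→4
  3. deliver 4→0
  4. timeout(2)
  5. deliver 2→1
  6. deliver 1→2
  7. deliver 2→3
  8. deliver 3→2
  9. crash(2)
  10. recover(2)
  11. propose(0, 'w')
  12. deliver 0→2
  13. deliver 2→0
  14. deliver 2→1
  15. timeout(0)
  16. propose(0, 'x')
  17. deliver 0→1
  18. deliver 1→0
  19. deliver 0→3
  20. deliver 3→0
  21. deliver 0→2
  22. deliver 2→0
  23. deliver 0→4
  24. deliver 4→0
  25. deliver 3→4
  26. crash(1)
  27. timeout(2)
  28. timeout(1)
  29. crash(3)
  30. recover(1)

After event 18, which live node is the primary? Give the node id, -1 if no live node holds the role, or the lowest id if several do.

1

step 1 propose(0,'w'): —
step 2 deliver 0→4: 4={back,v=0,log=w}
step 3 deliver 4→0: —
step 4 timeout(2): 2={back,v=1,log=-}
step 5 deliver 2→1: 1={prim,v=1,log=-}
step 6 deliver 1→2: —
step 7 deliver 2→3: 3={back,v=1,log=-}
step 8 deliver 3→2: —
step 9 crash(2): 2={✗back,v=1,log=-}
step 10 recover(2): 2={back,v=1,log=-}
step 11 propose(0,'w'): —
step 12 deliver 0→2: —
step 13 deliver 2→0: —
step 14 deliver 2→1: —
step 15 timeout(0): 0={back,v=1,log=-}
step 16 propose(0,'x'): —
step 17 deliver 0→1: —
step 18 deliver 1→0: —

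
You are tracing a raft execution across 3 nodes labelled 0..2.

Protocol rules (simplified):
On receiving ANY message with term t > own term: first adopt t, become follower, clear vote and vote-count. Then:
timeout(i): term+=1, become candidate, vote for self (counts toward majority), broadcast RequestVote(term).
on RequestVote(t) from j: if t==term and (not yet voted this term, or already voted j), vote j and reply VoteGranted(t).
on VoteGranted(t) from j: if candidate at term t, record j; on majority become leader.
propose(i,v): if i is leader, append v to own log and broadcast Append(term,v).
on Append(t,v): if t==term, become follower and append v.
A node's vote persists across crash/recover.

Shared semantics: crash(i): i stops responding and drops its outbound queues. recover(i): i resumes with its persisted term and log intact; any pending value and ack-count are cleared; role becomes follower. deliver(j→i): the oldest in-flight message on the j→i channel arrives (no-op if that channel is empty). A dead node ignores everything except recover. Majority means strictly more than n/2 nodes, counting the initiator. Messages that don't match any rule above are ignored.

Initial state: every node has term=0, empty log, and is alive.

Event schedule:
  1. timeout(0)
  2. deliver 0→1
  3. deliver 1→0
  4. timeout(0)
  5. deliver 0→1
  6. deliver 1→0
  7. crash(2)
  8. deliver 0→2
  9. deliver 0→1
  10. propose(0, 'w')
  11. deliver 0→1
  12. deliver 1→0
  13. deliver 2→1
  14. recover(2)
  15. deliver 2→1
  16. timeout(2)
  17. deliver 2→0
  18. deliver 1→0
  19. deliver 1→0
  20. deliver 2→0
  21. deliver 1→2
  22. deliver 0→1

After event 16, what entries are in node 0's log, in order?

w

1. timeout(0):  <0:cand t1 ->
2. deliver 0→1:  <1:foll t1 ->
3. deliver 1→0:  <0:lead t1 ->
4. timeout(0):  <0:cand t2 ->
5. deliver 0→1:  <1:foll t2 ->
6. deliver 1→0:  <0:lead t2 ->
7. crash(2):  <2:✗foll t0 ->
8. deliver 0→2:  nop
9. deliver 0→1:  nop
10. propose(0,'w'):  <0:lead t2 w>
11. deliver 0→1:  <1:foll t2 w>
12. deliver 1→0:  nop
13. deliver 2→1:  nop
14. recover(2):  <2:foll t0 ->
15. deliver 2→1:  nop
16. timeout(2):  <2:cand t1 ->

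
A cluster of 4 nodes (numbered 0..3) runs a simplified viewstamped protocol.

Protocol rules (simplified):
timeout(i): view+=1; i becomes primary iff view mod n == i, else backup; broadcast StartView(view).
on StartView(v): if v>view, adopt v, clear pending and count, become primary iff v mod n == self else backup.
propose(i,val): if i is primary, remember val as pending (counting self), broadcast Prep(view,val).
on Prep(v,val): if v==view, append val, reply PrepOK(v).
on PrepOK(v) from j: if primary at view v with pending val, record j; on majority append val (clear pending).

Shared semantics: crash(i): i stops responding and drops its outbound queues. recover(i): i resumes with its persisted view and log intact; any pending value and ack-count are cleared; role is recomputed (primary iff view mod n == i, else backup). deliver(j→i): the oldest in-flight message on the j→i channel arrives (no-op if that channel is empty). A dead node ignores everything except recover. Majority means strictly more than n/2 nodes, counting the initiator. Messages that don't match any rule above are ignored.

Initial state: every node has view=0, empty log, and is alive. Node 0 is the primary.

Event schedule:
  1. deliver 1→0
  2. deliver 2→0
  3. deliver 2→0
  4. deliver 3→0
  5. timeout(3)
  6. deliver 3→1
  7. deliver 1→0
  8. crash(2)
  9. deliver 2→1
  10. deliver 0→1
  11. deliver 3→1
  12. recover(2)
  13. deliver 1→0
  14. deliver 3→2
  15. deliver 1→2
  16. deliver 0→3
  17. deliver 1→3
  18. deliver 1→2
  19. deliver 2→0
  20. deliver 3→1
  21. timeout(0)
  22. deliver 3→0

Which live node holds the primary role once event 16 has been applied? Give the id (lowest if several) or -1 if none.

e1 deliver 1→0: ·
e2 deliver 2→0: ·
e3 deliver 2→0: ·
e4 deliver 3→0: ·
e5 timeout(3): 3[back,v=1,-]
e6 deliver 3→1: 1[prim,v=1,-]
e7 deliver 1→0: ·
e8 crash(2): 2[✗back,v=0,-]
e9 deliver 2→1: ·
e10 deliver 0→1: ·
e11 deliver 3→1: ·
e12 recover(2): 2[back,v=0,-]
e13 deliver 1→0: ·
e14 deliver 3→2: 2[back,v=1,-]
e15 deliver 1→2: ·
e16 deliver 0→3: ·

0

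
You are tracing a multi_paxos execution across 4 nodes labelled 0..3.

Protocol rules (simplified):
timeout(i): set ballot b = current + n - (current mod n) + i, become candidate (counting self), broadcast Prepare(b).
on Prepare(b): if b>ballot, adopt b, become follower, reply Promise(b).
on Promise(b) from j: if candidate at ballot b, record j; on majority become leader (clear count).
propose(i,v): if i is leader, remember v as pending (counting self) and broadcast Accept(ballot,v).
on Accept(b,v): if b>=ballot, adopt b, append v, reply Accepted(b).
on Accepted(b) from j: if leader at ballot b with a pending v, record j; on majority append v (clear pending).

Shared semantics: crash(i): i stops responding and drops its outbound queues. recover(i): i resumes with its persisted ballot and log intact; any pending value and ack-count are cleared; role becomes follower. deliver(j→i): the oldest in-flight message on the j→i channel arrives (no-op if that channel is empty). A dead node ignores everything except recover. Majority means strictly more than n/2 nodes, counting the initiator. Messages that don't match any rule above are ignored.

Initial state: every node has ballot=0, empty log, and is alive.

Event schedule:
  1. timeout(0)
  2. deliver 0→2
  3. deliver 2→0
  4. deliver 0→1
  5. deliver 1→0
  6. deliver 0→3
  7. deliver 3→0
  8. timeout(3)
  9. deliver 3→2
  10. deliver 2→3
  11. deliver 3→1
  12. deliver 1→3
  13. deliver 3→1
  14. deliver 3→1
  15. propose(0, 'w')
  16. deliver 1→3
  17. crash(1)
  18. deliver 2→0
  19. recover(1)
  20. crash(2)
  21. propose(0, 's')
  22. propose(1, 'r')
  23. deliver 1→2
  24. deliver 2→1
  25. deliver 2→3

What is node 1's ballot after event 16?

11

after 1 — timeout(0): n0:cand/b4/[-]
after 2 — deliver 0→2: n2:foll/b4/[-]
after 3 — deliver 2→0: ·
after 4 — deliver 0→1: n1:foll/b4/[-]
after 5 — deliver 1→0: n0:lead/b4/[-]
after 6 — deliver 0→3: n3:foll/b4/[-]
after 7 — deliver 3→0: ·
after 8 — timeout(3): n3:cand/b11/[-]
after 9 — deliver 3→2: n2:foll/b11/[-]
after 10 — deliver 2→3: ·
after 11 — deliver 3→1: n1:foll/b11/[-]
after 12 — deliver 1→3: n3:lead/b11/[-]
after 13 — deliver 3→1: ·
after 14 — deliver 3→1: ·
after 15 — propose(0,'w'): ·
after 16 — deliver 1→3: ·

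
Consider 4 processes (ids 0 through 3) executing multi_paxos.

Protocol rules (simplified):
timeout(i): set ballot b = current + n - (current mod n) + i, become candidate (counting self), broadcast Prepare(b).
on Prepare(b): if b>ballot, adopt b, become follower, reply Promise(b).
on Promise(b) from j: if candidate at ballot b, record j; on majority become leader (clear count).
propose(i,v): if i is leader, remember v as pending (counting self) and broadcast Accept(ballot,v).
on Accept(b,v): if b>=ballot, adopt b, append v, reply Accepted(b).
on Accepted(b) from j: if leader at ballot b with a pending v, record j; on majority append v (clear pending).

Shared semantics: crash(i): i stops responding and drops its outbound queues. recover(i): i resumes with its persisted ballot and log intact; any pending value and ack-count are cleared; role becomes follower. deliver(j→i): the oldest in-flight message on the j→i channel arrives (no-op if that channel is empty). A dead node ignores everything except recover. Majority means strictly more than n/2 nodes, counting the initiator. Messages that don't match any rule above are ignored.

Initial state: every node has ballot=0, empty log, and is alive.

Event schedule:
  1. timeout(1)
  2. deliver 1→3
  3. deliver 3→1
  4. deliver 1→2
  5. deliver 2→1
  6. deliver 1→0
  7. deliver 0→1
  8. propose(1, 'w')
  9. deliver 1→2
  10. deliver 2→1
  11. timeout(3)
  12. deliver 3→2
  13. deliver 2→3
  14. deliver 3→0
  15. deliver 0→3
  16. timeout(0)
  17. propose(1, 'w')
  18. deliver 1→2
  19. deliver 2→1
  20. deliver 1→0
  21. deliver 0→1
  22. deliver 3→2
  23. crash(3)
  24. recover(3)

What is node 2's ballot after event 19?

11

after 1 — timeout(1): n1:cand/b5/[-]
after 2 — deliver 1→3: n3:foll/b5/[-]
after 3 — deliver 3→1: ·
after 4 — deliver 1→2: n2:foll/b5/[-]
after 5 — deliver 2→1: n1:lead/b5/[-]
after 6 — deliver 1→0: n0:foll/b5/[-]
after 7 — deliver 0→1: ·
after 8 — propose(1,'w'): ·
after 9 — deliver 1→2: n2:foll/b5/[w]
after 10 — deliver 2→1: ·
after 11 — timeout(3): n3:cand/b11/[-]
after 12 — deliver 3→2: n2:foll/b11/[w]
after 13 — deliver 2→3: ·
after 14 — deliver 3→0: n0:foll/b11/[-]
after 15 — deliver 0→3: n3:lead/b11/[-]
after 16 — timeout(0): n0:cand/b12/[-]
after 17 — propose(1,'w'): ·
after 18 — deliver 1→2: ·
after 19 — deliver 2→1: ·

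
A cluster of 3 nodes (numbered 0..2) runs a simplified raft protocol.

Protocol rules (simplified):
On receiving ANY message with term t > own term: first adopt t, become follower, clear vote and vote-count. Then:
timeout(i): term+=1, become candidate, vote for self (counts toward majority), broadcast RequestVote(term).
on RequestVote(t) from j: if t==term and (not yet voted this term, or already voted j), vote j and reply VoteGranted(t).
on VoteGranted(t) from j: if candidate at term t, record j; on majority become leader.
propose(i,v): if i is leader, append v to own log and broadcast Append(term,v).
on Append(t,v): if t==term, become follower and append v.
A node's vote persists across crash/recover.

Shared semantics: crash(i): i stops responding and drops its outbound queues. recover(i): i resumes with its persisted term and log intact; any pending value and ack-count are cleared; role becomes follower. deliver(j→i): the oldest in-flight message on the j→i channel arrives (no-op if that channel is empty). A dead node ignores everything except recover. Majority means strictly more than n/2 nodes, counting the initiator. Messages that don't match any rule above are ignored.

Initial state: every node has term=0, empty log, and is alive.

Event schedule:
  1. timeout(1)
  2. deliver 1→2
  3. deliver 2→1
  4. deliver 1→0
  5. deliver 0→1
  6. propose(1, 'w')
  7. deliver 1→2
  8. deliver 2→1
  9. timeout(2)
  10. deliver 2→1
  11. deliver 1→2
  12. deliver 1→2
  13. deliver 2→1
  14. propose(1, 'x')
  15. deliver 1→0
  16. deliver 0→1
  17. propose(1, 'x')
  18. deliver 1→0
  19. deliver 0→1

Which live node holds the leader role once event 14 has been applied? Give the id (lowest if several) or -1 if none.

2

after 1 — timeout(1): n1:cand/t1/[-]
after 2 — deliver 1→2: n2:foll/t1/[-]
after 3 — deliver 2→1: n1:lead/t1/[-]
after 4 — deliver 1→0: n0:foll/t1/[-]
after 5 — deliver 0→1: ·
after 6 — propose(1,'w'): n1:lead/t1/[w]
after 7 — deliver 1→2: n2:foll/t1/[w]
after 8 — deliver 2→1: ·
after 9 — timeout(2): n2:cand/t2/[w]
after 10 — deliver 2→1: n1:foll/t2/[w]
after 11 — deliver 1→2: n2:lead/t2/[w]
after 12 — deliver 1→2: ·
after 13 — deliver 2→1: ·
after 14 — propose(1,'x'): ·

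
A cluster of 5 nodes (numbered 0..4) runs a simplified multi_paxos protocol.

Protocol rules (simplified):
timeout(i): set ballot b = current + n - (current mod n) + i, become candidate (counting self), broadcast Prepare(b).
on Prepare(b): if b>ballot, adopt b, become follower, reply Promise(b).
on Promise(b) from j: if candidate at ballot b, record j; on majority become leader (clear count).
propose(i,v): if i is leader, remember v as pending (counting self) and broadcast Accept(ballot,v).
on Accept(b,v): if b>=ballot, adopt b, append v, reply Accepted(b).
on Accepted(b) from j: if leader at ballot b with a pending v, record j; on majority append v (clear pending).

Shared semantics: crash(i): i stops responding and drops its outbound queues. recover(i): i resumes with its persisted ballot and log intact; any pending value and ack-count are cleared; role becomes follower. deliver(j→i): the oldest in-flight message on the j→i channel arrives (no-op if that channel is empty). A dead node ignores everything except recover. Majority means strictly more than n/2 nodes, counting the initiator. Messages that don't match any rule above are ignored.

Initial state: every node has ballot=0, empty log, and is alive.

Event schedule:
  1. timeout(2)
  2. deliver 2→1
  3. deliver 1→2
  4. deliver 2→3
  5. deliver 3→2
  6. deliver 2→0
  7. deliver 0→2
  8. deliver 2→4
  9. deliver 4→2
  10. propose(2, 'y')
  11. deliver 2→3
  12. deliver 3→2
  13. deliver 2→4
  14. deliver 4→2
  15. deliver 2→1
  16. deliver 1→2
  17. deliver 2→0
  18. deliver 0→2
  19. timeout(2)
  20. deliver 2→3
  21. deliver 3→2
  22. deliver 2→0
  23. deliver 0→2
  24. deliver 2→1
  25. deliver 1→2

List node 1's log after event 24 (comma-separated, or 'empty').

y

1. timeout(2):  <2:cand b7 ->
2. deliver 2→1:  <1:foll b7 ->
3. deliver 1→2:  nop
4. deliver 2→3:  <3:foll b7 ->
5. deliver 3→2:  <2:lead b7 ->
6. deliver 2→0:  <0:foll b7 ->
7. deliver 0→2:  nop
8. deliver 2→4:  <4:foll b7 ->
9. deliver 4→2:  nop
10. propose(2,'y'):  nop
11. deliver 2→3:  <3:foll b7 y>
12. deliver 3→2:  nop
13. deliver 2→4:  <4:foll b7 y>
14. deliver 4→2:  <2:lead b7 y>
15. deliver 2→1:  <1:foll b7 y>
16. deliver 1→2:  nop
17. deliver 2→0:  <0:foll b7 y>
18. deliver 0→2:  nop
19. timeout(2):  <2:cand b12 y>
20. deliver 2→3:  <3:foll b12 y>
21. deliver 3→2:  nop
22. deliver 2→0:  <0:foll b12 y>
23. deliver 0→2:  <2:lead b12 y>
24. deliver 2→1:  <1:foll b12 y>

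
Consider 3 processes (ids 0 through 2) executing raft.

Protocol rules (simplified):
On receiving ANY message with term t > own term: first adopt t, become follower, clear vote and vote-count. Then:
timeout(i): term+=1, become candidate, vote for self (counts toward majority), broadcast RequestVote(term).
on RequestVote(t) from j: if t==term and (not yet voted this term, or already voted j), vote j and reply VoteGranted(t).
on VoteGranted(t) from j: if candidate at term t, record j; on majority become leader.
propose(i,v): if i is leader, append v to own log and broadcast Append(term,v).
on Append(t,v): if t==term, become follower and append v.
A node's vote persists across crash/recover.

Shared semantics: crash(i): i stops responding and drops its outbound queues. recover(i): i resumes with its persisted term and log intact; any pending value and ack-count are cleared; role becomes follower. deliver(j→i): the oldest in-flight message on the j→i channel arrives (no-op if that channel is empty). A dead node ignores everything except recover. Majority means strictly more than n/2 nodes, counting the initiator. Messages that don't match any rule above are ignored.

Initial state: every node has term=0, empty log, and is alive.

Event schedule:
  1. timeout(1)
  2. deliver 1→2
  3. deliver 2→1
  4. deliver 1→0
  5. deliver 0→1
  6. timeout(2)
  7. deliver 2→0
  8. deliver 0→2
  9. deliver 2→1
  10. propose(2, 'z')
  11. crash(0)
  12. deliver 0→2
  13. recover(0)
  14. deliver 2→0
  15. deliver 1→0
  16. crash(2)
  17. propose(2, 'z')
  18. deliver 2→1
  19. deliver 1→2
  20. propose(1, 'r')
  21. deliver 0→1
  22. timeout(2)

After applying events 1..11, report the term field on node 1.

step 1 timeout(1): 1={cand,t=1,log=-}
step 2 deliver 1→2: 2={foll,t=1,log=-}
step 3 deliver 2→1: 1={lead,t=1,log=-}
step 4 deliver 1→0: 0={foll,t=1,log=-}
step 5 deliver 0→1: —
step 6 timeout(2): 2={cand,t=2,log=-}
step 7 deliver 2→0: 0={foll,t=2,log=-}
step 8 deliver 0→2: 2={lead,t=2,log=-}
step 9 deliver 2→1: 1={foll,t=2,log=-}
step 10 propose(2,'z'): 2={lead,t=2,log=z}
step 11 crash(0): 0={✗foll,t=2,log=-}

2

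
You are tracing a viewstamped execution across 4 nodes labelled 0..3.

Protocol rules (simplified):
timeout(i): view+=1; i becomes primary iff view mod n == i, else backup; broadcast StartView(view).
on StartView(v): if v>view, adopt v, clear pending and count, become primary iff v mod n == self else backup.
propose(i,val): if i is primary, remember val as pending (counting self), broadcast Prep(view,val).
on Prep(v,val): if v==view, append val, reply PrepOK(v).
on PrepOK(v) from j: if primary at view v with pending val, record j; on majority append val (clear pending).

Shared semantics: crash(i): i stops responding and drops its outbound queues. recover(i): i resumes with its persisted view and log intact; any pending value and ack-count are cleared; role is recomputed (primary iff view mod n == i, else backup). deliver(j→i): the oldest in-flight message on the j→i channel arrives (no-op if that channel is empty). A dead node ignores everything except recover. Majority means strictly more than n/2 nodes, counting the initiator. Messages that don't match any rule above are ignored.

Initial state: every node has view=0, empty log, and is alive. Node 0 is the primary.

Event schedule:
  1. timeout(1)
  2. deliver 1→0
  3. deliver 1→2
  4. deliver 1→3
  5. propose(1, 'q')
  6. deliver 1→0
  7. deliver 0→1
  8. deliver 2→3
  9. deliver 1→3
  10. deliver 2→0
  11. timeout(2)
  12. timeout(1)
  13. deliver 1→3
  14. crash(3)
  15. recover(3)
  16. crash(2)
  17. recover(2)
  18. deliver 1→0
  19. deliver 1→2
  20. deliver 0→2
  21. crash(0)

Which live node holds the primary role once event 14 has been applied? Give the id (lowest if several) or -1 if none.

1. timeout(1):  <1:prim v1 ->
2. deliver 1→0:  <0:back v1 ->
3. deliver 1→2:  <2:back v1 ->
4. deliver 1→3:  <3:back v1 ->
5. propose(1,'q'):  nop
6. deliver 1→0:  <0:back v1 q>
7. deliver 0→1:  nop
8. deliver 2→3:  nop
9. deliver 1→3:  <3:back v1 q>
10. deliver 2→0:  nop
11. timeout(2):  <2:prim v2 ->
12. timeout(1):  <1:back v2 ->
13. deliver 1→3:  <3:back v2 q>
14. crash(3):  <3:✗back v2 q>

2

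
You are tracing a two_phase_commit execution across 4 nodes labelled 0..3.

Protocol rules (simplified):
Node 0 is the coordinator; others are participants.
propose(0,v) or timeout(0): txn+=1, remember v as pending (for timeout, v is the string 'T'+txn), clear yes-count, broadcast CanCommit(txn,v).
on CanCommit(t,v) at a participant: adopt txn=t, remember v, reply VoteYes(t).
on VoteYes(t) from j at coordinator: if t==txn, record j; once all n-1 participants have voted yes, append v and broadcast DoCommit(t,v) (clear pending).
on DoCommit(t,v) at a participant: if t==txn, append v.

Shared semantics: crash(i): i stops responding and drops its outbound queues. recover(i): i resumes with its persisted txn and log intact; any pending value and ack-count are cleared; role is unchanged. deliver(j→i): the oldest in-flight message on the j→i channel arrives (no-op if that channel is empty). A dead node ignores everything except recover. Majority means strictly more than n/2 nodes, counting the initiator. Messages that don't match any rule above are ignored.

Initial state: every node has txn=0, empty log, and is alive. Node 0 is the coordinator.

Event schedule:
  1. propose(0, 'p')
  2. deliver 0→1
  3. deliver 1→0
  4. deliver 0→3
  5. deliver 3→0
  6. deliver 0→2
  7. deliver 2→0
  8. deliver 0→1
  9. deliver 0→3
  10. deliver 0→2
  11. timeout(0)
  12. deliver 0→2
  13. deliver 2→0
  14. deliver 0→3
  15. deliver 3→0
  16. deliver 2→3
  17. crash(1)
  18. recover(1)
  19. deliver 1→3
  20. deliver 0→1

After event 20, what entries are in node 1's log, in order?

[1] propose(0,'p') → N0(coor t1 [-])
[2] deliver 0→1 → N1(part t1 [-])
[3] deliver 1→0 → ∅
[4] deliver 0→3 → N3(part t1 [-])
[5] deliver 3→0 → ∅
[6] deliver 0→2 → N2(part t1 [-])
[7] deliver 2→0 → N0(coor t1 [p])
[8] deliver 0→1 → N1(part t1 [p])
[9] deliver 0→3 → N3(part t1 [p])
[10] deliver 0→2 → N2(part t1 [p])
[11] timeout(0) → N0(coor t2 [p])
[12] deliver 0→2 → N2(part t2 [p])
[13] deliver 2→0 → ∅
[14] deliver 0→3 → N3(part t2 [p])
[15] deliver 3→0 → ∅
[16] deliver 2→3 → ∅
[17] crash(1) → N1(✗part t1 [p])
[18] recover(1) → N1(part t1 [p])
[19] deliver 1→3 → ∅
[20] deliver 0→1 → N1(part t2 [p])

p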